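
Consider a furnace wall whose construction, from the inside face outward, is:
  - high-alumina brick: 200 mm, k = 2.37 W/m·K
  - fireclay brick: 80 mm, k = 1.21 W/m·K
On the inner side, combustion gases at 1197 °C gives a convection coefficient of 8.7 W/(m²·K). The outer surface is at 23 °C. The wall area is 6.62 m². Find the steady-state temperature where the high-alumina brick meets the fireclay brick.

Treating each layer as a thermal resistance in series:
R_inner film = 1/(h_i·A) = 1/(8.7×6.62) = 0.01736 K/W
R_high-alumina brick = L/(kA) = 0.2/(2.37×6.62) = 0.01275 K/W
R_fireclay brick = L/(kA) = 0.08/(1.21×6.62) = 0.009987 K/W
R_total = 0.0401 K/W;  Q = ΔT/R_total = 1174/0.0401 = 29280 W
T_interface = T_inner − Q·ΣR(inner→interface) = 1197 − 29300×0.03011

T ≈ 315 °C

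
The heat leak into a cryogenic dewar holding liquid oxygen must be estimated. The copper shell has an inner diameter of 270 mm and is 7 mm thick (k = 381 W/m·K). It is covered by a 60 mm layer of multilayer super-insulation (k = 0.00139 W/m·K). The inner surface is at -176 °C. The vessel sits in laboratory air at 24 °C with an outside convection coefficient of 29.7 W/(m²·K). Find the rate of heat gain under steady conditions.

Spherical conduction: R = (1/r_in − 1/r_out)/(4πk) per layer; series-sum.
R_copper shell = (1/0.135 − 1/0.142)/(4π×381) = 7.627×10^-5 K/W
R_multilayer super-insulation = (1/0.142 − 1/0.202)/(4π×0.00139) = 119.8 K/W
R_outer film = 1/(h·4πr_o²) = 1/(29.7×4π×0.202²) = 0.06566 K/W
R_total = 119.8 K/W
Q = ΔT/R_total = 200/119.8

Q ≈ 1.67 W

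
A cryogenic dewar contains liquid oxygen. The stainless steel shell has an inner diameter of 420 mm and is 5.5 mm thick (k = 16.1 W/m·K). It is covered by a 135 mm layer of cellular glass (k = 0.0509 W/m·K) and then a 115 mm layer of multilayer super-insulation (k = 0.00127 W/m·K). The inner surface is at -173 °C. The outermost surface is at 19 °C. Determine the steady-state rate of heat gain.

For a spherical shell R = (1/r₁ − 1/r₂)/(4πk); film R = 1/(h·4πr²). In series:
R_stainless steel shell = (1/0.21 − 1/0.2155)/(4π×16.1) = 6.007×10^-4 K/W
R_cellular glass = (1/0.2155 − 1/0.3505)/(4π×0.0509) = 2.794 K/W
R_multilayer super-insulation = (1/0.3505 − 1/0.4655)/(4π×0.00127) = 44.16 K/W
R_total = 46.96 K/W
Q = ΔT/R_total = 192/46.96

Q ≈ 4.09 W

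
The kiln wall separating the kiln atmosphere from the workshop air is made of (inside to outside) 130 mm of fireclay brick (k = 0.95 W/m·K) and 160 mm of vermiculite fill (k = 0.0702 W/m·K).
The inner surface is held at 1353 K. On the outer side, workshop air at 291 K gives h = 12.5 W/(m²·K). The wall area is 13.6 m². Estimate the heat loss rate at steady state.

Model the wall as resistances in series:
R_fireclay brick = L/(kA) = 0.13/(0.95×13.6) = 0.01006 K/W
R_vermiculite fill = L/(kA) = 0.16/(0.0702×13.6) = 0.1676 K/W
R_outer film = 1/(h_o·A) = 1/(12.5×13.6) = 0.005882 K/W
R_total = 0.1835 K/W
Q = ΔT / R_total = 1062 / 0.1835

Q ≈ 5790 W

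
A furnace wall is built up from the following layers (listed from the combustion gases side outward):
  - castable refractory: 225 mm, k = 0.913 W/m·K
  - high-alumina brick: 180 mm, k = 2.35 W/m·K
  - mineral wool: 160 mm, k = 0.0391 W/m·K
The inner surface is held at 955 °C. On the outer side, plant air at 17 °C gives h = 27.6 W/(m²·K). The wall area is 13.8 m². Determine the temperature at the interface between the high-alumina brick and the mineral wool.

Treating each layer as a thermal resistance in series:
R_castable refractory = L/(kA) = 0.225/(0.913×13.8) = 0.01786 K/W
R_high-alumina brick = L/(kA) = 0.18/(2.35×13.8) = 0.00555 K/W
R_mineral wool = L/(kA) = 0.16/(0.0391×13.8) = 0.2965 K/W
R_outer film = 1/(h_o·A) = 1/(27.6×13.8) = 0.002625 K/W
R_total = 0.3226 K/W;  Q = ΔT/R_total = 938/0.3226 = 2908 W
T_interface = T_inner − Q·ΣR(inner→interface) = 955 − 2910×0.02341

T ≈ 887 °C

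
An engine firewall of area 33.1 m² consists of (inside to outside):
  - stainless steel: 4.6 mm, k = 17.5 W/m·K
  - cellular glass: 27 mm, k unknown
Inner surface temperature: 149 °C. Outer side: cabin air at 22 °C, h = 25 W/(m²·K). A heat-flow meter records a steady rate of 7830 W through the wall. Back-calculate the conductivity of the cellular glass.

Using the resistance-network approach (series):
R_stainless steel = L/(kA) = 0.0046/(17.5×33.1) = 7.941×10^-6 K/W
R_outer film = 1/(h_o·A) = 1/(25×33.1) = 0.001208 K/W
Sum of known resistances R_other = 0.001216 K/W
Total R = ΔT/Q = 127/7830 = 0.01622 K/W
R_cellular glass = R_total − R_other = 0.015 K/W
k = L/(R·A) = 0.027/(0.015×33.1)

k ≈ 0.0544 W/(m·K)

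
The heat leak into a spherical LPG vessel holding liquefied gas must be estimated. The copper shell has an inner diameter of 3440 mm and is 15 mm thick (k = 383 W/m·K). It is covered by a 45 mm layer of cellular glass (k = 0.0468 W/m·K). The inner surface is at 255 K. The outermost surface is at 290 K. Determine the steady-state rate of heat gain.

For a spherical shell R = (1/r₁ − 1/r₂)/(4πk); film R = 1/(h·4πr²). In series:
R_copper shell = (1/1.72 − 1/1.735)/(4π×383) = 1.044×10^-6 K/W
R_cellular glass = (1/1.735 − 1/1.78)/(4π×0.0468) = 0.02478 K/W
R_total = 0.02478 K/W
Q = ΔT/R_total = 35/0.02478

Q ≈ 1410 W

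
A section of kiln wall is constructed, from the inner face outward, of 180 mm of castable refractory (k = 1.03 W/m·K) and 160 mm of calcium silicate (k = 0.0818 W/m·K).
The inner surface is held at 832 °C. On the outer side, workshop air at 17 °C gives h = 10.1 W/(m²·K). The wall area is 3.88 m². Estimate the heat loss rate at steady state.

Q ≈ 1420 W

Thermal resistances in series:
R_castable refractory = L/(kA) = 0.18/(1.03×3.88) = 0.04504 K/W
R_calcium silicate = L/(kA) = 0.16/(0.0818×3.88) = 0.5041 K/W
R_outer film = 1/(h_o·A) = 1/(10.1×3.88) = 0.02552 K/W
R_total = 0.5747 K/W
Q = ΔT / R_total = 815 / 0.5747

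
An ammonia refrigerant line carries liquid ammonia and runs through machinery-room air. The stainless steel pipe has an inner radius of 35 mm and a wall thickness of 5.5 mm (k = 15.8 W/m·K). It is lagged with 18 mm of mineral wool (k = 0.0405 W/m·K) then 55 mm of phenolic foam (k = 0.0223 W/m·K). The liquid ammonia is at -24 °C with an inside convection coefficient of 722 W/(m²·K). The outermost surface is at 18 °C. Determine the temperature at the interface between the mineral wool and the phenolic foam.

T ≈ -14.1 °C

Radial resistances (cylindrical: R_cond = ln(r_o/r_i)/(2πkL), R_conv = 1/(h·2πrL)):
R_inner film = 1/(h_i·2πr₁L) = 1/(722×2π×0.035×1) = 0.006298 K/W
R_stainless steel pipe wall = ln(40.5/35)/(2π×15.8×1) = 0.00147 K/W
R_mineral wool = ln(58.5/40.5)/(2π×0.0405×1) = 1.445 K/W
R_phenolic foam = ln(113.5/58.5)/(2π×0.0223×1) = 4.73 K/W
R_total = 6.183 K/W
Q = ΔT/R_total = 42/6.183
Q = 6.79 W/m
T_interface = T_inner + Q·ΣR(inner→interface) = -24 + 6.79×1.453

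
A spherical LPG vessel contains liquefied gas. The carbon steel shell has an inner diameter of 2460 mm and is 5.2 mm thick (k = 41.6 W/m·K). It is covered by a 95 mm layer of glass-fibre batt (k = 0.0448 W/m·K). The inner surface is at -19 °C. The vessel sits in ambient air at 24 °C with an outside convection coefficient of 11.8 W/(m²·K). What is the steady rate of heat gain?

Q ≈ 404 W

Each spherical layer contributes R = (1/r_i − 1/r_o)/(4πk):
R_carbon steel shell = (1/1.23 − 1/1.2352)/(4π×41.6) = 6.547×10^-6 K/W
R_glass-fibre batt = (1/1.2352 − 1/1.3302)/(4π×0.0448) = 0.1027 K/W
R_outer film = 1/(h·4πr_o²) = 1/(11.8×4π×1.3302²) = 0.003811 K/W
R_total = 0.1065 K/W
Q = ΔT/R_total = 43/0.1065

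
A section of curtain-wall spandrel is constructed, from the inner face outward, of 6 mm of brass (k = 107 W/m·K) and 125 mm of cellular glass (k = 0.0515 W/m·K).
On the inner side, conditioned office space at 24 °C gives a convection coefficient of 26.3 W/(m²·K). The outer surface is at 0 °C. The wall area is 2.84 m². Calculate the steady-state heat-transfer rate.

Q ≈ 27.6 W

Model the wall as resistances in series:
R_inner film = 1/(h_i·A) = 1/(26.3×2.84) = 0.01339 K/W
R_brass = L/(kA) = 0.006/(107×2.84) = 1.974×10^-5 K/W
R_cellular glass = L/(kA) = 0.125/(0.0515×2.84) = 0.8546 K/W
R_total = 0.8681 K/W
Q = ΔT / R_total = 24 / 0.8681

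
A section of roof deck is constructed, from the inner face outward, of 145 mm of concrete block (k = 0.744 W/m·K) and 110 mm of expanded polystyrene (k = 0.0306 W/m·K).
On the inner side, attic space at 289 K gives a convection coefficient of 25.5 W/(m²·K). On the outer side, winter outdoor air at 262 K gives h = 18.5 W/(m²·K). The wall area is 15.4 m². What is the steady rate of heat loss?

Thermal resistances in series:
R_inner film = 1/(h_i·A) = 1/(25.5×15.4) = 0.002546 K/W
R_concrete block = L/(kA) = 0.145/(0.744×15.4) = 0.01266 K/W
R_expanded polystyrene = L/(kA) = 0.11/(0.0306×15.4) = 0.2334 K/W
R_outer film = 1/(h_o·A) = 1/(18.5×15.4) = 0.00351 K/W
R_total = 0.2521 K/W
Q = ΔT / R_total = 27 / 0.2521

Q ≈ 107 W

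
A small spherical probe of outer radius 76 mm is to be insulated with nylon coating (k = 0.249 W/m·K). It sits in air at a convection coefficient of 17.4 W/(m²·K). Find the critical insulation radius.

For a sphere r_cr = 2k/h = 2×0.249/17.4
r_cr = 28.6 mm; since the bare radius (76 mm) is above r_cr, any added insulation will reduce heat loss.

r_cr ≈ 28.6 mm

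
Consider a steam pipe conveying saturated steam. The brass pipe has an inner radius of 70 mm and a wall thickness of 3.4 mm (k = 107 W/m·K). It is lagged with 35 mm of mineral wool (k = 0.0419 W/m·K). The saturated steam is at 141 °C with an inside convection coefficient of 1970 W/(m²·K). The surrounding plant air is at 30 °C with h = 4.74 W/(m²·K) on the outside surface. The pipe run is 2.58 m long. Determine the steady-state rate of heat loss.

Per-layer cylindrical resistances, series-summed:
R_inner film = 1/(h_i·2πr₁L) = 1/(1970×2π×0.07×2.58) = 4.473×10^-4 K/W
R_brass pipe wall = ln(73.4/70)/(2π×107×2.58) = 2.734×10^-5 K/W
R_mineral wool = ln(108.4/73.4)/(2π×0.0419×2.58) = 0.574 K/W
R_outer film = 1/(h_o·2πr_oL) = 1/(4.74×2π×0.1084×2.58) = 0.1201 K/W
R_total = 0.6946 K/W
Q = ΔT/R_total = 111/0.6946

Q ≈ 160 W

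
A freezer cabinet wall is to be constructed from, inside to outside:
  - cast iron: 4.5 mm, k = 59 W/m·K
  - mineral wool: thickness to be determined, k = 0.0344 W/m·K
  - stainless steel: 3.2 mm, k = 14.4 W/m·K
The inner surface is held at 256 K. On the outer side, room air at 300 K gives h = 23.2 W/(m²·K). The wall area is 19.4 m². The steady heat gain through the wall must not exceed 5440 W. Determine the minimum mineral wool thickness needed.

L ≈ 3.9 mm

Treating each layer as a thermal resistance in series:
R_cast iron = L/(kA) = 0.0045/(59×19.4) = 3.932×10^-6 K/W
R_stainless steel = L/(kA) = 0.0032/(14.4×19.4) = 1.145×10^-5 K/W
R_outer film = 1/(h_o·A) = 1/(23.2×19.4) = 0.002222 K/W
Sum of the known resistances R_other = 0.002237 K/W
Required total resistance R_tot = ΔT/Q_allow = 44/5440 = 0.008088 K/W
R_mineral wool = R_tot − R_other = 0.005851 K/W
L = R·k·A = 0.005851×0.0344×19.4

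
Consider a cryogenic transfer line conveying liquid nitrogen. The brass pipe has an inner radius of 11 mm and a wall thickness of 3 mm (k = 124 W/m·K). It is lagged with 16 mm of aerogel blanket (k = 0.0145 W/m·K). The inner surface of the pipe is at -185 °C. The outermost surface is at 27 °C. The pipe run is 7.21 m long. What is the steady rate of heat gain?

Cylindrical conduction, so R = ln(r₂/r₁)/(2πkL) per layer, in series:
R_brass pipe wall = ln(14/11)/(2π×124×7.21) = 4.293×10^-5 K/W
R_aerogel blanket = ln(30/14)/(2π×0.0145×7.21) = 1.16 K/W
R_total = 1.16 K/W
Q = ΔT/R_total = 212/1.16

Q ≈ 183 W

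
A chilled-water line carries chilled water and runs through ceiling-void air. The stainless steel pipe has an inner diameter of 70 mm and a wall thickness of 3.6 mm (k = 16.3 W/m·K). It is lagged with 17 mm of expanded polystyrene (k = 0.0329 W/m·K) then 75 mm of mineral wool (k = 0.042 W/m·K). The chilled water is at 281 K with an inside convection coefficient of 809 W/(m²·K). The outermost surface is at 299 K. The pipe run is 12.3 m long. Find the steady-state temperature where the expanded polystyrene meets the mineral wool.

T ≈ 287 K

Treating each annulus and film as a series resistance:
R_inner film = 1/(h_i·2πr₁L) = 1/(809×2π×0.035×12.3) = 4.57×10^-4 K/W
R_stainless steel pipe wall = ln(38.6/35)/(2π×16.3×12.3) = 7.772×10^-5 K/W
R_expanded polystyrene = ln(55.6/38.6)/(2π×0.0329×12.3) = 0.1435 K/W
R_mineral wool = ln(130.6/55.6)/(2π×0.042×12.3) = 0.2631 K/W
R_total = 0.4071 K/W
Q = ΔT/R_total = 18/0.4071
Q = 44.2 W
T_interface = T_inner + Q·ΣR(inner→interface) = 281 + 44.2×0.1441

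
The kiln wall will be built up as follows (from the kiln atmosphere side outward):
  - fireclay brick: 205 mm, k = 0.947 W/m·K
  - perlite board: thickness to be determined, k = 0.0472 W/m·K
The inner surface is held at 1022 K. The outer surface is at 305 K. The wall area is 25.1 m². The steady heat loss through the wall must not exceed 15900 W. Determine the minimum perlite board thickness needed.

Model the wall as resistances in series:
R_fireclay brick = L/(kA) = 0.205/(0.947×25.1) = 0.008624 K/W
Sum of the known resistances R_other = 0.008624 K/W
Required total resistance R_tot = ΔT/Q_allow = 717/15900 = 0.04509 K/W
R_perlite board = R_tot − R_other = 0.03647 K/W
L = R·k·A = 0.03647×0.0472×25.1

L ≈ 43.2 mm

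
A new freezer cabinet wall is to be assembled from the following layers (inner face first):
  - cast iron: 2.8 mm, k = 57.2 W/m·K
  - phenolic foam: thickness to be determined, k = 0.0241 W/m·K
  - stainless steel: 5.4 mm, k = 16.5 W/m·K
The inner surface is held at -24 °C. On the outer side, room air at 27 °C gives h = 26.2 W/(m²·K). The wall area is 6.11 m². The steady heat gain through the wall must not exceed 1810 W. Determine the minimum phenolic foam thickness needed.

L ≈ 3.22 mm

Model the wall as resistances in series:
R_cast iron = L/(kA) = 0.0028/(57.2×6.11) = 8.012×10^-6 K/W
R_stainless steel = L/(kA) = 0.0054/(16.5×6.11) = 5.356×10^-5 K/W
R_outer film = 1/(h_o·A) = 1/(26.2×6.11) = 0.006247 K/W
Sum of the known resistances R_other = 0.006308 K/W
Required total resistance R_tot = ΔT/Q_allow = 51/1810 = 0.02818 K/W
R_phenolic foam = R_tot − R_other = 0.02187 K/W
L = R·k·A = 0.02187×0.0241×6.11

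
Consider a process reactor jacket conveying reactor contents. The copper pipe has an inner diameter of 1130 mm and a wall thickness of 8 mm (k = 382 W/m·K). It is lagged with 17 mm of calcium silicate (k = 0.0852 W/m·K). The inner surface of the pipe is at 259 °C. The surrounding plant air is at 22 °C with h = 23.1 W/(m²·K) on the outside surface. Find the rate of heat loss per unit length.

Per-layer cylindrical resistances, series-summed:
R_copper pipe wall = ln(573/565)/(2π×382×1) = 5.858×10^-6 K/W
R_calcium silicate = ln(590/573)/(2π×0.0852×1) = 0.05461 K/W
R_outer film = 1/(h_o·2πr_oL) = 1/(23.1×2π×0.59×1) = 0.01168 K/W
R_total = 0.0663 K/W
Q = ΔT/R_total = 237/0.0663

q′ ≈ 3570 W/m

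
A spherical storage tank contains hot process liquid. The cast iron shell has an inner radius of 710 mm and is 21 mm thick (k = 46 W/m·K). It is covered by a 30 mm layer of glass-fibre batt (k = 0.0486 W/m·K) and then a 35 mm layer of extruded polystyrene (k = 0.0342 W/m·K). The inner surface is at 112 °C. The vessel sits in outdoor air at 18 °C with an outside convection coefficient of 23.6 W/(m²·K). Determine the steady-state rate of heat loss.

For a spherical shell R = (1/r₁ − 1/r₂)/(4πk); film R = 1/(h·4πr²). In series:
R_cast iron shell = (1/0.71 − 1/0.731)/(4π×46) = 7×10^-5 K/W
R_glass-fibre batt = (1/0.731 − 1/0.761)/(4π×0.0486) = 0.0883 K/W
R_extruded polystyrene = (1/0.761 − 1/0.796)/(4π×0.0342) = 0.1344 K/W
R_outer film = 1/(h·4πr_o²) = 1/(23.6×4π×0.796²) = 0.005322 K/W
R_total = 0.2281 K/W
Q = ΔT/R_total = 94/0.2281

Q ≈ 412 W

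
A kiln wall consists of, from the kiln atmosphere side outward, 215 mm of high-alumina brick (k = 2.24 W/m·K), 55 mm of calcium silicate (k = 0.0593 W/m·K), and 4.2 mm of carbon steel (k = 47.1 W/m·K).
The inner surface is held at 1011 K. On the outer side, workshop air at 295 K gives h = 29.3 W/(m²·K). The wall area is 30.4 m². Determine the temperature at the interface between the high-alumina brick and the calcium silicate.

T ≈ 946 K

Treating each layer as a thermal resistance in series:
R_high-alumina brick = L/(kA) = 0.215/(2.24×30.4) = 0.003157 K/W
R_calcium silicate = L/(kA) = 0.055/(0.0593×30.4) = 0.03051 K/W
R_carbon steel = L/(kA) = 0.0042/(47.1×30.4) = 2.933×10^-6 K/W
R_outer film = 1/(h_o·A) = 1/(29.3×30.4) = 0.001123 K/W
R_total = 0.03479 K/W;  Q = ΔT/R_total = 716/0.03479 = 20580 W
T_interface = T_inner − Q·ΣR(inner→interface) = 1011 − 20600×0.003157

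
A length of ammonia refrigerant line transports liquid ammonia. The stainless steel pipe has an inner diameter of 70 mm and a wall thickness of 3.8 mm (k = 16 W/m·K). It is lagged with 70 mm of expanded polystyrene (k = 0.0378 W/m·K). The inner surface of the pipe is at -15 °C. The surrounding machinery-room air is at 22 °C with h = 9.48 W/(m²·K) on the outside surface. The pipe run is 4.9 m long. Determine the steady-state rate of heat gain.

Q ≈ 40.3 W

Treating each annulus and film as a series resistance:
R_stainless steel pipe wall = ln(38.8/35)/(2π×16×4.9) = 2.092×10^-4 K/W
R_expanded polystyrene = ln(108.8/38.8)/(2π×0.0378×4.9) = 0.886 K/W
R_outer film = 1/(h_o·2πr_oL) = 1/(9.48×2π×0.1088×4.9) = 0.03149 K/W
R_total = 0.9177 K/W
Q = ΔT/R_total = 37/0.9177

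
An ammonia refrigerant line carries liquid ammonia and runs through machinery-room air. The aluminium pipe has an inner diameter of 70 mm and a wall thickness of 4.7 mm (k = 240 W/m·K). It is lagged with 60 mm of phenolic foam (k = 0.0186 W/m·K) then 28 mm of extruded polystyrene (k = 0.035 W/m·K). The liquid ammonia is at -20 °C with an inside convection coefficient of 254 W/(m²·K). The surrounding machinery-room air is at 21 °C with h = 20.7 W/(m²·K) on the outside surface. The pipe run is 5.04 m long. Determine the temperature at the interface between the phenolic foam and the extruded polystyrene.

T ≈ 15.6 °C

Per-layer cylindrical resistances, series-summed:
R_inner film = 1/(h_i·2πr₁L) = 1/(254×2π×0.035×5.04) = 0.003552 K/W
R_aluminium pipe wall = ln(39.7/35)/(2π×240×5.04) = 1.658×10^-5 K/W
R_phenolic foam = ln(99.7/39.7)/(2π×0.0186×5.04) = 1.563 K/W
R_extruded polystyrene = ln(127.7/99.7)/(2π×0.035×5.04) = 0.2233 K/W
R_outer film = 1/(h_o·2πr_oL) = 1/(20.7×2π×0.1277×5.04) = 0.01195 K/W
R_total = 1.802 K/W
Q = ΔT/R_total = 41/1.802
Q = 22.8 W
T_interface = T_inner + Q·ΣR(inner→interface) = -20 + 22.8×1.567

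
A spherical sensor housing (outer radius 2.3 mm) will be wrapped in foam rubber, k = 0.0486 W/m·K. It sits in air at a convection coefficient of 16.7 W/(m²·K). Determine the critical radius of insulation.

For a sphere r_cr = 2k/h = 2×0.0486/16.7
r_cr = 5.82 mm; since the bare radius (2.3 mm) is below r_cr, adding a thin layer of insulation will *increase* heat loss.

r_cr ≈ 5.82 mm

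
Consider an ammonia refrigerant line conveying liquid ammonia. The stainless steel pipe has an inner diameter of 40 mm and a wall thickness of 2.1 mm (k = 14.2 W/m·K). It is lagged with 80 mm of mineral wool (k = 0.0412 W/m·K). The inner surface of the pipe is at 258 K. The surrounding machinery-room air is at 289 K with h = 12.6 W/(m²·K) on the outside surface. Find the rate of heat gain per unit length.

Cylindrical conduction, so R = ln(r₂/r₁)/(2πkL) per layer, in series:
R_stainless steel pipe wall = ln(22.1/20)/(2π×14.2×1) = 0.001119 K/W
R_mineral wool = ln(102.1/22.1)/(2π×0.0412×1) = 5.912 K/W
R_outer film = 1/(h_o·2πr_oL) = 1/(12.6×2π×0.1021×1) = 0.1237 K/W
R_total = 6.037 K/W
Q = ΔT/R_total = 31/6.037

q′ ≈ 5.14 W/m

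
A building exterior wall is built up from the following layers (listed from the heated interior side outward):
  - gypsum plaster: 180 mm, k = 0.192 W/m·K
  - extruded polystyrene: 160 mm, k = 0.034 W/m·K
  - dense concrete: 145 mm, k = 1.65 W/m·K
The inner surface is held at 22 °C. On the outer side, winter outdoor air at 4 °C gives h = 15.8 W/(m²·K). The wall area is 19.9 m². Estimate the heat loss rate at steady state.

Q ≈ 61.8 W

Treating each layer as a thermal resistance in series:
R_gypsum plaster = L/(kA) = 0.18/(0.192×19.9) = 0.04711 K/W
R_extruded polystyrene = L/(kA) = 0.16/(0.034×19.9) = 0.2365 K/W
R_dense concrete = L/(kA) = 0.145/(1.65×19.9) = 0.004416 K/W
R_outer film = 1/(h_o·A) = 1/(15.8×19.9) = 0.00318 K/W
R_total = 0.2912 K/W
Q = ΔT / R_total = 18 / 0.2912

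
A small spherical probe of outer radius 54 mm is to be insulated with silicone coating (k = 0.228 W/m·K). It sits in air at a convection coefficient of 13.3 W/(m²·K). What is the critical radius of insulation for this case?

For a sphere r_cr = 2k/h = 2×0.228/13.3
r_cr = 34.3 mm; since the bare radius (54 mm) is above r_cr, any added insulation will reduce heat loss.

r_cr ≈ 34.3 mm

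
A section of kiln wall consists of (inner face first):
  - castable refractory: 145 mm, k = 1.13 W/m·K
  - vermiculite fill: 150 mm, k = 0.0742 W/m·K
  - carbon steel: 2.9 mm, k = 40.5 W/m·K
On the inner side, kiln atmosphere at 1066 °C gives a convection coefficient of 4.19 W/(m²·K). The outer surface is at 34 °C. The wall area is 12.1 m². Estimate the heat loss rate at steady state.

Q ≈ 5230 W

Using the resistance-network approach (series):
R_inner film = 1/(h_i·A) = 1/(4.19×12.1) = 0.01972 K/W
R_castable refractory = L/(kA) = 0.145/(1.13×12.1) = 0.0106 K/W
R_vermiculite fill = L/(kA) = 0.15/(0.0742×12.1) = 0.1671 K/W
R_carbon steel = L/(kA) = 0.0029/(40.5×12.1) = 5.918×10^-6 K/W
R_total = 0.1974 K/W
Q = ΔT / R_total = 1032 / 0.1974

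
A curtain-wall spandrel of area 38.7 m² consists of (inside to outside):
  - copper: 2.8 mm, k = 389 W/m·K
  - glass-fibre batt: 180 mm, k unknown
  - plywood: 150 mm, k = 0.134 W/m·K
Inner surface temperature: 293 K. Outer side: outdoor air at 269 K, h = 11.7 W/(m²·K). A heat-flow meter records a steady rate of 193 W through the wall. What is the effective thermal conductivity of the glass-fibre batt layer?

Model the wall as resistances in series:
R_copper = L/(kA) = 0.0028/(389×38.7) = 1.86×10^-7 K/W
R_plywood = L/(kA) = 0.15/(0.134×38.7) = 0.02893 K/W
R_outer film = 1/(h_o·A) = 1/(11.7×38.7) = 0.002209 K/W
Sum of known resistances R_other = 0.03113 K/W
Total R = ΔT/Q = 24/193 = 0.1244 K/W
R_glass-fibre batt = R_total − R_other = 0.09322 K/W
k = L/(R·A) = 0.18/(0.09322×38.7)

k ≈ 0.0499 W/(m·K)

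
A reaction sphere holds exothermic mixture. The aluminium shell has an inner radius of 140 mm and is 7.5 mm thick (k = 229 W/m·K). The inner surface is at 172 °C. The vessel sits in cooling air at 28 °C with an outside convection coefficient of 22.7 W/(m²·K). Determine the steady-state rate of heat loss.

Q ≈ 893 W

Each spherical layer contributes R = (1/r_i − 1/r_o)/(4πk):
R_aluminium shell = (1/0.14 − 1/0.1475)/(4π×229) = 1.262×10^-4 K/W
R_outer film = 1/(h·4πr_o²) = 1/(22.7×4π×0.1475²) = 0.1611 K/W
R_total = 0.1613 K/W
Q = ΔT/R_total = 144/0.1613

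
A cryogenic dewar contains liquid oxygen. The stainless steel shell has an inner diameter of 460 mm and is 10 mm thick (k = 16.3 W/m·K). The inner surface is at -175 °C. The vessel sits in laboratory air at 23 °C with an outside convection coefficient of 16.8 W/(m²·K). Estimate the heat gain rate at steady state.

Q ≈ 2380 W

For a spherical shell R = (1/r₁ − 1/r₂)/(4πk); film R = 1/(h·4πr²). In series:
R_stainless steel shell = (1/0.23 − 1/0.24)/(4π×16.3) = 8.844×10^-4 K/W
R_outer film = 1/(h·4πr_o²) = 1/(16.8×4π×0.24²) = 0.08224 K/W
R_total = 0.08312 K/W
Q = ΔT/R_total = 198/0.08312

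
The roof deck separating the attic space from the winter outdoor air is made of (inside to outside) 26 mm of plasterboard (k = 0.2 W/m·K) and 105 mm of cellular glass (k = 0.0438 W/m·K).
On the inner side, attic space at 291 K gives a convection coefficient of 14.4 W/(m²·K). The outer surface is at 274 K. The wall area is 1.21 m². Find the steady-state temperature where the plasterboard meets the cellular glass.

Series thermal resistances:
R_inner film = 1/(h_i·A) = 1/(14.4×1.21) = 0.05739 K/W
R_plasterboard = L/(kA) = 0.026/(0.2×1.21) = 0.1074 K/W
R_cellular glass = L/(kA) = 0.105/(0.0438×1.21) = 1.981 K/W
R_total = 2.146 K/W;  Q = ΔT/R_total = 17/2.146 = 7.922 W
T_interface = T_inner − Q·ΣR(inner→interface) = 291 − 7.92×0.1648

T ≈ 290 K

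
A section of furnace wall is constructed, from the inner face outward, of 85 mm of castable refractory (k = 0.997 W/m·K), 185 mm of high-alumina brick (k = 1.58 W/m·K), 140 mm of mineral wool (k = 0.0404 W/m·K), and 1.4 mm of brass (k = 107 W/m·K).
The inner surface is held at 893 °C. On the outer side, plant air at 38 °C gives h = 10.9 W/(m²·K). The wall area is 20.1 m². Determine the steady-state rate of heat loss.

Thermal resistances in series:
R_castable refractory = L/(kA) = 0.085/(0.997×20.1) = 0.004242 K/W
R_high-alumina brick = L/(kA) = 0.185/(1.58×20.1) = 0.005825 K/W
R_mineral wool = L/(kA) = 0.14/(0.0404×20.1) = 0.1724 K/W
R_brass = L/(kA) = 0.0014/(107×20.1) = 6.51×10^-7 K/W
R_outer film = 1/(h_o·A) = 1/(10.9×20.1) = 0.004564 K/W
R_total = 0.187 K/W
Q = ΔT / R_total = 855 / 0.187

Q ≈ 4570 W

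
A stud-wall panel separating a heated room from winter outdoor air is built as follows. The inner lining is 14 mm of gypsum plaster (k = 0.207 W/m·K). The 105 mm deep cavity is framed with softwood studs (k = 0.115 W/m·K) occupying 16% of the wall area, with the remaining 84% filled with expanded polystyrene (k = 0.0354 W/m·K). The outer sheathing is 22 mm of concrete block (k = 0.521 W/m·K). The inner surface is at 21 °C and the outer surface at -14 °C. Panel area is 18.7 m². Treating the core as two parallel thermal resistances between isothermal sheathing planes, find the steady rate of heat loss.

Q ≈ 286 W

Sheathing layers in series; stud and cavity paths in parallel between them.
R_inner = 0.014/(0.207×18.7) = 0.003617 K/W
R_stud  = 0.105/(0.115×0.16×18.7) = 0.3052 K/W
R_cav   = 0.105/(0.0354×0.84×18.7) = 0.1888 K/W
1/R_core = 1/R_stud + 1/R_cav → R_core = 0.1166 K/W
R_outer = 0.022/(0.521×18.7) = 0.002258 K/W
R_total = 0.1225 K/W
Q = ΔT/R_total = 35/0.1225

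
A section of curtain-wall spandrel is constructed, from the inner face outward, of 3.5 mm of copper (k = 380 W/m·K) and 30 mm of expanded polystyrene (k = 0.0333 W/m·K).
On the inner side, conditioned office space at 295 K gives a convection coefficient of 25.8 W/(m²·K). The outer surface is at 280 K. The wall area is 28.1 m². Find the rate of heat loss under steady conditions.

Using the resistance-network approach (series):
R_inner film = 1/(h_i·A) = 1/(25.8×28.1) = 0.001379 K/W
R_copper = L/(kA) = 0.0035/(380×28.1) = 3.278×10^-7 K/W
R_expanded polystyrene = L/(kA) = 0.03/(0.0333×28.1) = 0.03206 K/W
R_total = 0.03344 K/W
Q = ΔT / R_total = 15 / 0.03344

Q ≈ 449 W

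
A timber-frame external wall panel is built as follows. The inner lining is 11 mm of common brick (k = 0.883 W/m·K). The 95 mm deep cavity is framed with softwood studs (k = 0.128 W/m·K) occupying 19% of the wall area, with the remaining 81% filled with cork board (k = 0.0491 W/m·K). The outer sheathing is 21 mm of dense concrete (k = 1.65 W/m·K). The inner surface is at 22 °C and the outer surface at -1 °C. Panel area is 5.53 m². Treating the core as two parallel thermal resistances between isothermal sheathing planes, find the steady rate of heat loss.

Sheathing layers in series; stud and cavity paths in parallel between them.
R_inner = 0.011/(0.883×5.53) = 0.002253 K/W
R_stud  = 0.095/(0.128×0.19×5.53) = 0.7064 K/W
R_cav   = 0.095/(0.0491×0.81×5.53) = 0.4319 K/W
1/R_core = 1/R_stud + 1/R_cav → R_core = 0.268 K/W
R_outer = 0.021/(1.65×5.53) = 0.002301 K/W
R_total = 0.2726 K/W
Q = ΔT/R_total = 23/0.2726

Q ≈ 84.4 W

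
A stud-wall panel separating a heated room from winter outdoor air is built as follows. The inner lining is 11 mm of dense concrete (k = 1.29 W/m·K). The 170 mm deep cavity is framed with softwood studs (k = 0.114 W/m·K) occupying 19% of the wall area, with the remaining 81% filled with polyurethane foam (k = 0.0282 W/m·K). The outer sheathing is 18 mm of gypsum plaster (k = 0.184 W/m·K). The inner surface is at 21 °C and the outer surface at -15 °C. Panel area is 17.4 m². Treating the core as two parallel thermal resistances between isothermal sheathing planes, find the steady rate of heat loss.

Q ≈ 160 W

Sheathing layers in series; stud and cavity paths in parallel between them.
R_inner = 0.011/(1.29×17.4) = 4.901×10^-4 K/W
R_stud  = 0.17/(0.114×0.19×17.4) = 0.4511 K/W
R_cav   = 0.17/(0.0282×0.81×17.4) = 0.4277 K/W
1/R_core = 1/R_stud + 1/R_cav → R_core = 0.2195 K/W
R_outer = 0.018/(0.184×17.4) = 0.005622 K/W
R_total = 0.2257 K/W
Q = ΔT/R_total = 36/0.2257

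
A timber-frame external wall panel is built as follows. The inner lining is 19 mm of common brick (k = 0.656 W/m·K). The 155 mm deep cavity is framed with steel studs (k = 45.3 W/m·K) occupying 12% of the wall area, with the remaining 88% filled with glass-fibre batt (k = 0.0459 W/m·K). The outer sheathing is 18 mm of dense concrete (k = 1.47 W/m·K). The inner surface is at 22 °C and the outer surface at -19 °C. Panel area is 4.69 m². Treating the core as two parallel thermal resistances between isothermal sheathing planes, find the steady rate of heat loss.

Sheathing layers in series; stud and cavity paths in parallel between them.
R_inner = 0.019/(0.656×4.69) = 0.006176 K/W
R_stud  = 0.155/(45.3×0.12×4.69) = 0.00608 K/W
R_cav   = 0.155/(0.0459×0.88×4.69) = 0.8182 K/W
1/R_core = 1/R_stud + 1/R_cav → R_core = 0.006035 K/W
R_outer = 0.018/(1.47×4.69) = 0.002611 K/W
R_total = 0.01482 K/W
Q = ΔT/R_total = 41/0.01482

Q ≈ 2770 W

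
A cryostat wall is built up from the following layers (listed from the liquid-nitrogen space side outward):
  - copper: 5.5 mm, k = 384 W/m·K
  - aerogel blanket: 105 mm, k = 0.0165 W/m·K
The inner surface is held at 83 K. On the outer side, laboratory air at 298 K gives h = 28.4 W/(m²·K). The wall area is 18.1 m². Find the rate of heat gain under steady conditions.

Model the wall as resistances in series:
R_copper = L/(kA) = 0.0055/(384×18.1) = 7.913×10^-7 K/W
R_aerogel blanket = L/(kA) = 0.105/(0.0165×18.1) = 0.3516 K/W
R_outer film = 1/(h_o·A) = 1/(28.4×18.1) = 0.001945 K/W
R_total = 0.3535 K/W
Q = ΔT / R_total = 215 / 0.3535

Q ≈ 608 W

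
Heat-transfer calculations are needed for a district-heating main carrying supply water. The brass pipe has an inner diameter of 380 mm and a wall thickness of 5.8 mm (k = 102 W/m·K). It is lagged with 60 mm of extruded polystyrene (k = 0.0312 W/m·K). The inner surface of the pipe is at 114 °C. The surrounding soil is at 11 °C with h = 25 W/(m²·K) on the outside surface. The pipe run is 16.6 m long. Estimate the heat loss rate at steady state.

Q ≈ 1230 W

Per-layer cylindrical resistances, series-summed:
R_brass pipe wall = ln(195.8/190)/(2π×102×16.6) = 2.826×10^-6 K/W
R_extruded polystyrene = ln(255.8/195.8)/(2π×0.0312×16.6) = 0.08214 K/W
R_outer film = 1/(h_o·2πr_oL) = 1/(25×2π×0.2558×16.6) = 0.001499 K/W
R_total = 0.08364 K/W
Q = ΔT/R_total = 103/0.08364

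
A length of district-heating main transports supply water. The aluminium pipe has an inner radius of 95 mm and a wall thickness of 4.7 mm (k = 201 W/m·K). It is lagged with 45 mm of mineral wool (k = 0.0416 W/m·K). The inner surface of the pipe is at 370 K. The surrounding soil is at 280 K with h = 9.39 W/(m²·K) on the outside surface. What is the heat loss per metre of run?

Cylindrical conduction, so R = ln(r₂/r₁)/(2πkL) per layer, in series:
R_aluminium pipe wall = ln(99.7/95)/(2π×201×1) = 3.824×10^-5 K/W
R_mineral wool = ln(144.7/99.7)/(2π×0.0416×1) = 1.425 K/W
R_outer film = 1/(h_o·2πr_oL) = 1/(9.39×2π×0.1447×1) = 0.1171 K/W
R_total = 1.542 K/W
Q = ΔT/R_total = 90/1.542

q′ ≈ 58.4 W/m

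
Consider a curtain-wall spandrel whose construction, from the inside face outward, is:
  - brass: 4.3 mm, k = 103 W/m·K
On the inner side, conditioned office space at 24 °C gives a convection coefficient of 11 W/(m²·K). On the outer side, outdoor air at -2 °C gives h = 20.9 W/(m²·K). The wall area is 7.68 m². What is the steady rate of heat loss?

Thermal resistances in series:
R_inner film = 1/(h_i·A) = 1/(11×7.68) = 0.01184 K/W
R_brass = L/(kA) = 0.0043/(103×7.68) = 5.436×10^-6 K/W
R_outer film = 1/(h_o·A) = 1/(20.9×7.68) = 0.00623 K/W
R_total = 0.01807 K/W
Q = ΔT / R_total = 26 / 0.01807

Q ≈ 1440 W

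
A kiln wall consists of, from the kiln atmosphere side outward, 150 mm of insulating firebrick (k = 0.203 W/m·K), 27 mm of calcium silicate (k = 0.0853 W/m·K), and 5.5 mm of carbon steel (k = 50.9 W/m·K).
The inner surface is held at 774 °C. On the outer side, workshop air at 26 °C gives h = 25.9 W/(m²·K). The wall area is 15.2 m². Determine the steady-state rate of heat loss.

Thermal resistances in series:
R_insulating firebrick = L/(kA) = 0.15/(0.203×15.2) = 0.04861 K/W
R_calcium silicate = L/(kA) = 0.027/(0.0853×15.2) = 0.02082 K/W
R_carbon steel = L/(kA) = 0.0055/(50.9×15.2) = 7.109×10^-6 K/W
R_outer film = 1/(h_o·A) = 1/(25.9×15.2) = 0.00254 K/W
R_total = 0.07198 K/W
Q = ΔT / R_total = 748 / 0.07198

Q ≈ 10400 W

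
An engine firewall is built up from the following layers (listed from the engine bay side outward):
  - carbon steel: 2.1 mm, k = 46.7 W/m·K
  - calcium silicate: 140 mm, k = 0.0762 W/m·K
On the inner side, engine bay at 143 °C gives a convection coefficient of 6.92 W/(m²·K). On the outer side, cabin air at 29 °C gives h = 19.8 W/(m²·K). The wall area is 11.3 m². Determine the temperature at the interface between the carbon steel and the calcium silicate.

T ≈ 135 °C

Thermal resistances in series:
R_inner film = 1/(h_i·A) = 1/(6.92×11.3) = 0.01279 K/W
R_carbon steel = L/(kA) = 0.0021/(46.7×11.3) = 3.979×10^-6 K/W
R_calcium silicate = L/(kA) = 0.14/(0.0762×11.3) = 0.1626 K/W
R_outer film = 1/(h_o·A) = 1/(19.8×11.3) = 0.004469 K/W
R_total = 0.1799 K/W;  Q = ΔT/R_total = 114/0.1799 = 633.9 W
T_interface = T_inner − Q·ΣR(inner→interface) = 143 − 634×0.01279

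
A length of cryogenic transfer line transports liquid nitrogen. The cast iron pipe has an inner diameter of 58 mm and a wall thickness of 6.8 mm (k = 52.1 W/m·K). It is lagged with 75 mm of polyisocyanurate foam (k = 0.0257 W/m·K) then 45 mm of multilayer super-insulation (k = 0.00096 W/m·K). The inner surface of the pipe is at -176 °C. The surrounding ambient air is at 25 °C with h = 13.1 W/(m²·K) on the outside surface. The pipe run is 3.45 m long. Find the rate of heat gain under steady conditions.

Per-layer cylindrical resistances, series-summed:
R_cast iron pipe wall = ln(35.8/29)/(2π×52.1×3.45) = 1.865×10^-4 K/W
R_polyisocyanurate foam = ln(110.8/35.8)/(2π×0.0257×3.45) = 2.028 K/W
R_multilayer super-insulation = ln(155.8/110.8)/(2π×0.00096×3.45) = 16.38 K/W
R_outer film = 1/(h_o·2πr_oL) = 1/(13.1×2π×0.1558×3.45) = 0.0226 K/W
R_total = 18.43 K/W
Q = ΔT/R_total = 201/18.43

Q ≈ 10.9 W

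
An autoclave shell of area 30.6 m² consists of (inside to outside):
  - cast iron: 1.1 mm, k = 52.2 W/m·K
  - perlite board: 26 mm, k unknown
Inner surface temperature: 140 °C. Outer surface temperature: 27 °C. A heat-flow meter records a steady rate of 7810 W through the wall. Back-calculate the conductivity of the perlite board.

k ≈ 0.0587 W/(m·K)

Using the resistance-network approach (series):
R_cast iron = L/(kA) = 0.0011/(52.2×30.6) = 6.887×10^-7 K/W
Sum of known resistances R_other = 6.887×10^-7 K/W
Total R = ΔT/Q = 113/7810 = 0.01447 K/W
R_perlite board = R_total − R_other = 0.01447 K/W
k = L/(R·A) = 0.026/(0.01447×30.6)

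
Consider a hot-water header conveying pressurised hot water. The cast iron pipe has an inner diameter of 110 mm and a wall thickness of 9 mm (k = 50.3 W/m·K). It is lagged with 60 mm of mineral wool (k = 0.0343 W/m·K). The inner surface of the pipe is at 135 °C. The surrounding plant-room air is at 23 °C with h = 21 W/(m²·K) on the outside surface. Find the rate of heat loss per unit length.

Per-layer cylindrical resistances, series-summed:
R_cast iron pipe wall = ln(64/55)/(2π×50.3×1) = 4.795×10^-4 K/W
R_mineral wool = ln(124/64)/(2π×0.0343×1) = 3.069 K/W
R_outer film = 1/(h_o·2πr_oL) = 1/(21×2π×0.124×1) = 0.06112 K/W
R_total = 3.131 K/W
Q = ΔT/R_total = 112/3.131

q′ ≈ 35.8 W/m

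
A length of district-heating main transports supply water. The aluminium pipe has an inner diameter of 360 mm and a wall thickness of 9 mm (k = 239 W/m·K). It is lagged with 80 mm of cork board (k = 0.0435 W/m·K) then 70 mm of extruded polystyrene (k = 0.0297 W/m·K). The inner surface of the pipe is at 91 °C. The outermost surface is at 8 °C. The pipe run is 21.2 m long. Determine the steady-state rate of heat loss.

Q ≈ 695 W

Cylindrical conduction, so R = ln(r₂/r₁)/(2πkL) per layer, in series:
R_aluminium pipe wall = ln(189/180)/(2π×239×21.2) = 1.533×10^-6 K/W
R_cork board = ln(269/189)/(2π×0.0435×21.2) = 0.06092 K/W
R_extruded polystyrene = ln(339/269)/(2π×0.0297×21.2) = 0.05846 K/W
R_total = 0.1194 K/W
Q = ΔT/R_total = 83/0.1194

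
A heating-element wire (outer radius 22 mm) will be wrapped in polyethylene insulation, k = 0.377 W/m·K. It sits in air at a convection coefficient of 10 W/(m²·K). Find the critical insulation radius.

For a cylinder r_cr = k/h = 0.377/10
r_cr = 37.7 mm; since the bare radius (22 mm) is below r_cr, adding a thin layer of insulation will *increase* heat loss.

r_cr ≈ 37.7 mm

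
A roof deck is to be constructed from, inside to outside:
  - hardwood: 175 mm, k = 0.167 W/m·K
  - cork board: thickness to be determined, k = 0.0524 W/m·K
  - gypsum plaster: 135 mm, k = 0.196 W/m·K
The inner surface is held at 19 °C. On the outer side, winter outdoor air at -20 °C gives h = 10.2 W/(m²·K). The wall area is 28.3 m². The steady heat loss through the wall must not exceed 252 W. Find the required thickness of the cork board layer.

L ≈ 133 mm

Thermal resistances in series:
R_hardwood = L/(kA) = 0.175/(0.167×28.3) = 0.03703 K/W
R_gypsum plaster = L/(kA) = 0.135/(0.196×28.3) = 0.02434 K/W
R_outer film = 1/(h_o·A) = 1/(10.2×28.3) = 0.003464 K/W
Sum of the known resistances R_other = 0.06483 K/W
Required total resistance R_tot = ΔT/Q_allow = 39/252 = 0.1548 K/W
R_cork board = R_tot − R_other = 0.08993 K/W
L = R·k·A = 0.08993×0.0524×28.3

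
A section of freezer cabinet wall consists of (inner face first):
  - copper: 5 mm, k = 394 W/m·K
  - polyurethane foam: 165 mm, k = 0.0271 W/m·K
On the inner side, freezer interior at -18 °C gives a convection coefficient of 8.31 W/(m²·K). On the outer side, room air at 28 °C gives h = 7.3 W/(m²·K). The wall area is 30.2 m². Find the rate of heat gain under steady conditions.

Treating each layer as a thermal resistance in series:
R_inner film = 1/(h_i·A) = 1/(8.31×30.2) = 0.003985 K/W
R_copper = L/(kA) = 0.005/(394×30.2) = 4.202×10^-7 K/W
R_polyurethane foam = L/(kA) = 0.165/(0.0271×30.2) = 0.2016 K/W
R_outer film = 1/(h_o·A) = 1/(7.3×30.2) = 0.004536 K/W
R_total = 0.2101 K/W
Q = ΔT / R_total = 46 / 0.2101

Q ≈ 219 W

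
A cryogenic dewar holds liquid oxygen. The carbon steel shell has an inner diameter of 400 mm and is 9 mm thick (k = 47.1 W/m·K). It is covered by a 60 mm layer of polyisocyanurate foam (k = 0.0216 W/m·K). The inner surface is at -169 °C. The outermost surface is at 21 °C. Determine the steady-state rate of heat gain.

Q ≈ 48.3 W

Each spherical layer contributes R = (1/r_i − 1/r_o)/(4πk):
R_carbon steel shell = (1/0.2 − 1/0.209)/(4π×47.1) = 3.638×10^-4 K/W
R_polyisocyanurate foam = (1/0.209 − 1/0.269)/(4π×0.0216) = 3.932 K/W
R_total = 3.932 K/W
Q = ΔT/R_total = 190/3.932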